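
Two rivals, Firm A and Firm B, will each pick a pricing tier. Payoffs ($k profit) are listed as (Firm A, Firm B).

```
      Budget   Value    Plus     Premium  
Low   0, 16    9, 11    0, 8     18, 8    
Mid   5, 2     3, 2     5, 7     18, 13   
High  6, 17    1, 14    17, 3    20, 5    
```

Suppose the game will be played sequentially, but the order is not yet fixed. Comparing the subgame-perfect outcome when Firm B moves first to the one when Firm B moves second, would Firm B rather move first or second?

If Firm A leads: Firm B's best replies are Low→Budget, Mid→Premium, High→Budget; Firm A's induced payoffs 0, 18, 6; outcome (Mid, Premium), payoffs (18, 13).
If Firm B leads: Firm A's best replies are Budget→High, Value→Low, Plus→High, Premium→High; Firm B's induced payoffs 17, 11, 3, 5; outcome (High, Budget), payoffs (6, 17).
Firm B gets 17 moving first and 13 moving second, so Firm B prefers to move first.

first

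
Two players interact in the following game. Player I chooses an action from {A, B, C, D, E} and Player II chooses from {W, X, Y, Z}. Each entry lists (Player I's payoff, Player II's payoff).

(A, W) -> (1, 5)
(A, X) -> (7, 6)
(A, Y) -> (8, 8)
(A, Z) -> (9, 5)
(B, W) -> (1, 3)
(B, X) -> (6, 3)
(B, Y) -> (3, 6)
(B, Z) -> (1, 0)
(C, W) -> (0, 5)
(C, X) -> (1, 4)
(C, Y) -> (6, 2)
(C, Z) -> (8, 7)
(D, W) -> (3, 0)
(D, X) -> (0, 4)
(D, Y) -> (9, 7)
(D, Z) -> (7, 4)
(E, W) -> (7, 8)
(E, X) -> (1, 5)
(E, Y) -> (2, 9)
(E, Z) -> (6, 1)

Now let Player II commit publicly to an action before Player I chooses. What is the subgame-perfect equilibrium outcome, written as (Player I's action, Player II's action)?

Player I best-responds to each possible Player II move:
- W: Player I compares 1, 1, 0, 3, 7 and picks E; Player II would get 8.
- X: Player I compares 7, 6, 1, 0, 1 and picks A; Player II would get 6.
- Y: Player I compares 8, 3, 6, 9, 2 and picks D; Player II would get 7.
- Z: Player I compares 9, 1, 8, 7, 6 and picks A; Player II would get 5.
Among 8, 6, 7, 5, the best is 8 at W. Subgame-perfect outcome: (E, W) with payoffs (7, 8).

(E, W)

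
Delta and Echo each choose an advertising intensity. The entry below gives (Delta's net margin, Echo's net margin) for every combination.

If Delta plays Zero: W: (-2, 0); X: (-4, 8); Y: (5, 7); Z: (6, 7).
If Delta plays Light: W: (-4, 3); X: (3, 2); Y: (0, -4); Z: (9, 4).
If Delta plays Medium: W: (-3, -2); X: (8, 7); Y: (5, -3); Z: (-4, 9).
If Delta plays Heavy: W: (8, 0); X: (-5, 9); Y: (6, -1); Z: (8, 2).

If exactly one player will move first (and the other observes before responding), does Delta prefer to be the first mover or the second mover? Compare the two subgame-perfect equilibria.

first

If Delta leads: Echo's best replies are Zero→X, Light→Z, Medium→Z, Heavy→X; Delta's induced payoffs -4, 9, -4, -5; outcome (Light, Z), payoffs (9, 4).
If Echo leads: Delta's best replies are W→Heavy, X→Medium, Y→Heavy, Z→Light; Echo's induced payoffs 0, 7, -1, 4; outcome (Medium, X), payoffs (8, 7).
Delta gets 9 moving first and 8 moving second, so Delta prefers to move first.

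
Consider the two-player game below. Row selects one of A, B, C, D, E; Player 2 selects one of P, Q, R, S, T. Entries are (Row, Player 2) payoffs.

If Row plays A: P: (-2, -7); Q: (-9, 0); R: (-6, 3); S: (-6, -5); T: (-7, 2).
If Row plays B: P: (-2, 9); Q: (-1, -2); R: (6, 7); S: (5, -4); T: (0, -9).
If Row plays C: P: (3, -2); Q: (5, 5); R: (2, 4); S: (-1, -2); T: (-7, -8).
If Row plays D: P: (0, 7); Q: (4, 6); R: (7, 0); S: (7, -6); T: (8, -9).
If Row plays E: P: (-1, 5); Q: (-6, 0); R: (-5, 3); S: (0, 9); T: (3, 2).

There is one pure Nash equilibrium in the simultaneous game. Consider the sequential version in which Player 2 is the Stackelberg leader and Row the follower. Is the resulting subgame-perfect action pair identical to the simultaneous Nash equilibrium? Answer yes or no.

Work backward from Row's decision.
- P: Row compares -2, -2, 3, 0, -1 and picks C; Player 2 would get -2.
- Q: Row compares -9, -1, 5, 4, -6 and picks C; Player 2 would get 5.
- R: Row compares -6, 6, 2, 7, -5 and picks D; Player 2 would get 0.
- S: Row compares -6, 5, -1, 7, 0 and picks D; Player 2 would get -6.
- T: Row compares -7, 0, -7, 8, 3 and picks D; Player 2 would get -9.
Player 2's induced payoffs are -2, 5, 0, -6, -9, so Player 2 commits to Q. Subgame-perfect outcome: (C, Q) with payoffs (5, 5).
Now find the simultaneous Nash equilibrium.
Row's best replies: P→C; Q→C; R→D; S→D; T→D.
Player 2's best replies: A→R; B→P; C→Q; D→P; E→S.
The unique mutual best reply is (C, Q), giving (5, 5).
Sequential outcome (C, Q) coincides with the Nash profile (C, Q).

yes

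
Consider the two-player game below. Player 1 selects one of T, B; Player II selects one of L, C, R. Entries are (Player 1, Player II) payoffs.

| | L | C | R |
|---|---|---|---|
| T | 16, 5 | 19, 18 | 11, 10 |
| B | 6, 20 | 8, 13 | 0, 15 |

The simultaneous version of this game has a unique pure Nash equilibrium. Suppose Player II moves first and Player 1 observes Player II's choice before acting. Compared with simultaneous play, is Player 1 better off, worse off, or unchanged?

Player 1 best-responds to each possible Player II move:
- L: Player 1 compares 16, 6 and picks T; Player II would get 5.
- C: Player 1 compares 19, 8 and picks T; Player II would get 18.
- R: Player 1 compares 11, 0 and picks T; Player II would get 10.
Maximizing over 5, 18, 10, Player II chooses C. Subgame-perfect outcome: (T, C) with payoffs (19, 18).
Now find the simultaneous Nash equilibrium.
Player 1's best replies: L→T; C→T; R→T.
Player II's best replies: T→C; B→L.
Only (T, C) has each player best-responding; Nash payoffs (19, 18).
Player 1 earns 19 sequentially versus 19 at the Nash outcome: unchanged.

unchanged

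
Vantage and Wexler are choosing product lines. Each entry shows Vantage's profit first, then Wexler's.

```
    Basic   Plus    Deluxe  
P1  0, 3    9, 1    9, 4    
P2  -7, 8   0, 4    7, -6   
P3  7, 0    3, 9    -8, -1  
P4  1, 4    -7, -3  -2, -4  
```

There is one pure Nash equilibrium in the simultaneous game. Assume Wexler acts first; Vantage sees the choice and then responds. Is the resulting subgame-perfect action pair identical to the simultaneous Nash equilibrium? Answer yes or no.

Work backward from Vantage's decision.
- Basic → Vantage plays P3 (best of 0, -7, 7, 1); Wexler gets 0.
- Plus → Vantage plays P1 (best of 9, 0, 3, -7); Wexler gets 1.
- Deluxe → Vantage plays P1 (best of 9, 7, -8, -2); Wexler gets 4.
Among 0, 1, 4, the best is 4 at Deluxe. Subgame-perfect outcome: (P1, Deluxe) with payoffs (9, 4).
For the simultaneous game, intersect best replies.
Vantage's best replies: Basic→P3; Plus→P1; Deluxe→P1.
Wexler's best replies: P1→Deluxe; P2→Basic; P3→Plus; P4→Basic.
Only (P1, Deluxe) has each player best-responding; Nash payoffs (9, 4).
Sequential outcome (P1, Deluxe) coincides with the Nash profile (P1, Deluxe).

yes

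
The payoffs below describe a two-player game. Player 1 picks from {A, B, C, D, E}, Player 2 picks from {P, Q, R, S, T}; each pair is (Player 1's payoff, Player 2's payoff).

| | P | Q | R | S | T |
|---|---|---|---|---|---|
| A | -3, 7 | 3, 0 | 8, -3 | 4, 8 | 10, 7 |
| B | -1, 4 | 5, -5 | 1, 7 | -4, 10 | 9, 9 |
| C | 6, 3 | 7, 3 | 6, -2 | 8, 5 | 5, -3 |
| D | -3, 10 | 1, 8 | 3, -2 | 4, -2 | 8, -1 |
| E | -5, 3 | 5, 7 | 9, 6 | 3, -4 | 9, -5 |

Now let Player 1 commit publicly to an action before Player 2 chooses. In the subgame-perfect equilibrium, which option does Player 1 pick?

Backward induction with Player 1 moving first.
- A: BR = S, leader payoff 4.
- B: BR = S, leader payoff -4.
- C: BR = S, leader payoff 8.
- D: BR = P, leader payoff -3.
- E: BR = Q, leader payoff 5.
Maximizing over 4, -4, 8, -3, 5, Player 1 chooses C. Subgame-perfect outcome: (C, S) with payoffs (8, 5).

C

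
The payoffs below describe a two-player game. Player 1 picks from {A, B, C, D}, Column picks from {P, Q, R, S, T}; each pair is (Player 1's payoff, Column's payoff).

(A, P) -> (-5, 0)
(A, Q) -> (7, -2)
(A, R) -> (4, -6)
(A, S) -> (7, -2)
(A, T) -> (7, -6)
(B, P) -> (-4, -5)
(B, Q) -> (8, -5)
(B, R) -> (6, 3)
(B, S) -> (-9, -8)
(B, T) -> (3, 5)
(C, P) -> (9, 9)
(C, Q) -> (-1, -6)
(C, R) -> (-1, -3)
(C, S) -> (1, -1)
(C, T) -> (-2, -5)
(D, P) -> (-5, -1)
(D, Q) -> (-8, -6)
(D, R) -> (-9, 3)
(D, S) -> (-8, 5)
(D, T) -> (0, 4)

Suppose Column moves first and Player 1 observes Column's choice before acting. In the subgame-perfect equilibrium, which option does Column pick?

Solve by backward induction (Column leads).
- P → Player 1 plays C (best of -5, -4, 9, -5); Column gets 9.
- Q → Player 1 plays B (best of 7, 8, -1, -8); Column gets -5.
- R → Player 1 plays B (best of 4, 6, -1, -9); Column gets 3.
- S → Player 1 plays A (best of 7, -9, 1, -8); Column gets -2.
- T → Player 1 plays A (best of 7, 3, -2, 0); Column gets -6.
Maximizing over 9, -5, 3, -2, -6, Column chooses P. Subgame-perfect outcome: (C, P) with payoffs (9, 9).

P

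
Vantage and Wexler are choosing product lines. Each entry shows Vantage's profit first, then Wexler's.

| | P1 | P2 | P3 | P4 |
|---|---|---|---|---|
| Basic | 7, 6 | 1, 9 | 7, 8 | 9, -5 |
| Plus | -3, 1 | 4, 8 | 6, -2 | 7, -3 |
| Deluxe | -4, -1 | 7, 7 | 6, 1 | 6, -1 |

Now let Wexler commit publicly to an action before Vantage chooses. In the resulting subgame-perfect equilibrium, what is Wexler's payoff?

8

Backward induction with Wexler moving first.
- P1: Vantage compares 7, -3, -4 and picks Basic; Wexler would get 6.
- P2: Vantage compares 1, 4, 7 and picks Deluxe; Wexler would get 7.
- P3: Vantage compares 7, 6, 6 and picks Basic; Wexler would get 8.
- P4: Vantage compares 9, 7, 6 and picks Basic; Wexler would get -5.
Among 6, 7, 8, -5, the best is 8 at P3. Subgame-perfect outcome: (Basic, P3) with payoffs (7, 8).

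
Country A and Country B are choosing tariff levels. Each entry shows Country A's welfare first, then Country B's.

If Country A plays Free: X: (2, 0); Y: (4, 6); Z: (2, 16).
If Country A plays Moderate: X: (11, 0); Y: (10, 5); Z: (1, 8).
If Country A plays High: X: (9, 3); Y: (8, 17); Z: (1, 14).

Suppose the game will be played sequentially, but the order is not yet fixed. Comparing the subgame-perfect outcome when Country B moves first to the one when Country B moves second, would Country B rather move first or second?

second

If Country A leads: Country B's best replies are Free→Z, Moderate→Z, High→Y; Country A's induced payoffs 2, 1, 8; outcome (High, Y), payoffs (8, 17).
If Country B leads: Country A's best replies are X→Moderate, Y→Moderate, Z→Free; Country B's induced payoffs 0, 5, 16; outcome (Free, Z), payoffs (2, 16).
Country B gets 16 moving first and 17 moving second, so Country B prefers to move second.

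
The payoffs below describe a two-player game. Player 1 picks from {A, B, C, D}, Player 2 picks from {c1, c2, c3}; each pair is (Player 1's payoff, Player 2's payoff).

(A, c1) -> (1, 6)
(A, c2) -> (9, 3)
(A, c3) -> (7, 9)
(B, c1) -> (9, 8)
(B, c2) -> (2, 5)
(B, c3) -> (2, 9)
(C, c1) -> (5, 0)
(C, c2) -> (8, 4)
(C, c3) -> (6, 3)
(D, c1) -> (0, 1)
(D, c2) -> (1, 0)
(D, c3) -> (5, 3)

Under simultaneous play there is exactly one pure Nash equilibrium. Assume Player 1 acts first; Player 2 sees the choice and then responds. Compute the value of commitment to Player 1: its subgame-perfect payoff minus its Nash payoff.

1

Player 2 best-responds to each possible Player 1 move:
- A: Player 2 compares 6, 3, 9 and picks c3; Player 1 would get 7.
- B: Player 2 compares 8, 5, 9 and picks c3; Player 1 would get 2.
- C: Player 2 compares 0, 4, 3 and picks c2; Player 1 would get 8.
- D: Player 2 compares 1, 0, 3 and picks c3; Player 1 would get 5.
Maximizing over 7, 2, 8, 5, Player 1 chooses C. Subgame-perfect outcome: (C, c2) with payoffs (8, 4).
Under simultaneous play:
Player 1's best replies: c1→B; c2→A; c3→A.
Player 2's best replies: A→c3; B→c3; C→c2; D→c3.
Only (A, c3) has each player best-responding; Nash payoffs (7, 9).
Player 1's commitment gain: 8 − 7 = 1.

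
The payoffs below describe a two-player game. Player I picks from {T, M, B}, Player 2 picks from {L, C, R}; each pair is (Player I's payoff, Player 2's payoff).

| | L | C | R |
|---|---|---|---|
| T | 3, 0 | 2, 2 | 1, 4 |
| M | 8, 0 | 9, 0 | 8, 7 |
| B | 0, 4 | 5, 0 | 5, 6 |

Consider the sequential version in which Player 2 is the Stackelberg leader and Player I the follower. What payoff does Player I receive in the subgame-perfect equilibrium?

8

Solve by backward induction (Player 2 leads).
- L → Player I plays M (best of 3, 8, 0); Player 2 gets 0.
- C → Player I plays M (best of 2, 9, 5); Player 2 gets 0.
- R → Player I plays M (best of 1, 8, 5); Player 2 gets 7.
Player 2's induced payoffs are 0, 0, 7, so Player 2 commits to R. Subgame-perfect outcome: (M, R) with payoffs (8, 7).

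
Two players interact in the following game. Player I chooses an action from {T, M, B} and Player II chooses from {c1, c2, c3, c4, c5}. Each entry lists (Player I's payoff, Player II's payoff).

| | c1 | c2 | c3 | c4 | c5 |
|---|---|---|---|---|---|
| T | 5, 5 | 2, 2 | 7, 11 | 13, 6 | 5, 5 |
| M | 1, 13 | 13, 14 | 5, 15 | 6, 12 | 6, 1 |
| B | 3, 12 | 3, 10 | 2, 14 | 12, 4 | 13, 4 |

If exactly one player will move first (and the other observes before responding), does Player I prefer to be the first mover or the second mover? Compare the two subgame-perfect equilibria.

If Player I leads: Player II's best replies are T→c3, M→c3, B→c3; Player I's induced payoffs 7, 5, 2; outcome (T, c3), payoffs (7, 11).
If Player II leads: Player I's best replies are c1→T, c2→M, c3→T, c4→T, c5→B; Player II's induced payoffs 5, 14, 11, 6, 4; outcome (M, c2), payoffs (13, 14).
Player I gets 7 moving first and 13 moving second, so Player I prefers to move second.

second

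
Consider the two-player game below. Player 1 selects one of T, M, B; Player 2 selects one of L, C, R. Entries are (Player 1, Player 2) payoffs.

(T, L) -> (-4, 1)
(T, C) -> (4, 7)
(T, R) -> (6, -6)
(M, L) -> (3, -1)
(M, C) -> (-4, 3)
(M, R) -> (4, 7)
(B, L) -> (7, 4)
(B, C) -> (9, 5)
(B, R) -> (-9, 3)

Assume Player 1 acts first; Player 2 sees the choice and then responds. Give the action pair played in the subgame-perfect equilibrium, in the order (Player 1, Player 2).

(B, C)

Work backward from Player 2's decision.
- T: Player 2 compares 1, 7, -6 and picks C; Player 1 would get 4.
- M: Player 2 compares -1, 3, 7 and picks R; Player 1 would get 4.
- B: Player 2 compares 4, 5, 3 and picks C; Player 1 would get 9.
Maximizing over 4, 4, 9, Player 1 chooses B. Subgame-perfect outcome: (B, C) with payoffs (9, 5).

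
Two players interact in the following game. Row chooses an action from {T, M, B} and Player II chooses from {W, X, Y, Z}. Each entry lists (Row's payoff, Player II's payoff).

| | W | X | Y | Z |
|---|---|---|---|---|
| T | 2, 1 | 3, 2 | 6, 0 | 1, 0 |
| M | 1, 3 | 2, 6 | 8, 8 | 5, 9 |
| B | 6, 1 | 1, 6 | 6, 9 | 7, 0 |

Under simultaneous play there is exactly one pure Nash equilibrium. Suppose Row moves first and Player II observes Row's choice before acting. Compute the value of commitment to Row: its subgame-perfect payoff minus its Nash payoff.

3

Solve by backward induction (Row leads).
- T: BR = X, leader payoff 3.
- M: BR = Z, leader payoff 5.
- B: BR = Y, leader payoff 6.
Row's induced payoffs are 3, 5, 6, so Row commits to B. Subgame-perfect outcome: (B, Y) with payoffs (6, 9).
Now find the simultaneous Nash equilibrium.
Row's best replies: W→B; X→T; Y→M; Z→B.
Player II's best replies: T→X; M→Z; B→Y.
The unique mutual best reply is (T, X), giving (3, 2).
Row's commitment gain: 6 − 3 = 3.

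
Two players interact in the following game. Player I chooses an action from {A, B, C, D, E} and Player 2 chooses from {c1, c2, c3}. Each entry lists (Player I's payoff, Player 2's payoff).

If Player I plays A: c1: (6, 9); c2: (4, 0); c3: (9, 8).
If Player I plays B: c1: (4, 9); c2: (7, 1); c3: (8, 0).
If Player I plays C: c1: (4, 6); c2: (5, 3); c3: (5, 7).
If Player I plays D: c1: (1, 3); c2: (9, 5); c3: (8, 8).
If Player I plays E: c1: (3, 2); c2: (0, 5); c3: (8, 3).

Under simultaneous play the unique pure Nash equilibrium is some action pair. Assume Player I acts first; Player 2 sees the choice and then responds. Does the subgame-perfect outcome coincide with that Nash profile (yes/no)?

Solve by backward induction (Player I leads).
- A → Player 2 plays c1 (best of 9, 0, 8); Player I gets 6.
- B → Player 2 plays c1 (best of 9, 1, 0); Player I gets 4.
- C → Player 2 plays c3 (best of 6, 3, 7); Player I gets 5.
- D → Player 2 plays c3 (best of 3, 5, 8); Player I gets 8.
- E → Player 2 plays c2 (best of 2, 5, 3); Player I gets 0.
Player I's induced payoffs are 6, 4, 5, 8, 0, so Player I commits to D. Subgame-perfect outcome: (D, c3) with payoffs (8, 8).
Under simultaneous play:
Player I's best replies: c1→A; c2→D; c3→A.
Player 2's best replies: A→c1; B→c1; C→c3; D→c3; E→c2.
The unique mutual best reply is (A, c1), giving (6, 9).
Sequential outcome (D, c3) differs from the Nash profile (A, c1).

no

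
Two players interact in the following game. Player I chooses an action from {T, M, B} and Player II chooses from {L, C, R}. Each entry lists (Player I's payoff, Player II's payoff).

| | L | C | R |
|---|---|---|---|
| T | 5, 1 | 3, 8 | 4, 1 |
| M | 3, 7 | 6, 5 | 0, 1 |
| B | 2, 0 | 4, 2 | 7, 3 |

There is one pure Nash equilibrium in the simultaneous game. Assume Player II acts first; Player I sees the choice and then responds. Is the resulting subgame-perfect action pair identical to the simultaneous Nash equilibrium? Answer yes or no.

Work backward from Player I's decision.
- L: BR = T, leader payoff 1.
- C: BR = M, leader payoff 5.
- R: BR = B, leader payoff 3.
Among 1, 5, 3, the best is 5 at C. Subgame-perfect outcome: (M, C) with payoffs (6, 5).
Now find the simultaneous Nash equilibrium.
Player I's best replies: L→T; C→M; R→B.
Player II's best replies: T→C; M→L; B→R.
Only (B, R) has each player best-responding; Nash payoffs (7, 3).
Sequential outcome (M, C) differs from the Nash profile (B, R).

no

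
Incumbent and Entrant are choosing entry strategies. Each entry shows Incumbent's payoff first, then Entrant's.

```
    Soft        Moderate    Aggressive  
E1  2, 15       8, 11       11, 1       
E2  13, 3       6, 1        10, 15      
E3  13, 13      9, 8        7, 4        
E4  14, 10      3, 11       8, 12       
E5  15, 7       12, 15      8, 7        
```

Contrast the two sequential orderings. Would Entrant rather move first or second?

If Incumbent leads: Entrant's best replies are E1→Soft, E2→Aggressive, E3→Soft, E4→Aggressive, E5→Moderate; Incumbent's induced payoffs 2, 10, 13, 8, 12; outcome (E3, Soft), payoffs (13, 13).
If Entrant leads: Incumbent's best replies are Soft→E5, Moderate→E5, Aggressive→E1; Entrant's induced payoffs 7, 15, 1; outcome (E5, Moderate), payoffs (12, 15).
Entrant gets 15 moving first and 13 moving second, so Entrant prefers to move first.

first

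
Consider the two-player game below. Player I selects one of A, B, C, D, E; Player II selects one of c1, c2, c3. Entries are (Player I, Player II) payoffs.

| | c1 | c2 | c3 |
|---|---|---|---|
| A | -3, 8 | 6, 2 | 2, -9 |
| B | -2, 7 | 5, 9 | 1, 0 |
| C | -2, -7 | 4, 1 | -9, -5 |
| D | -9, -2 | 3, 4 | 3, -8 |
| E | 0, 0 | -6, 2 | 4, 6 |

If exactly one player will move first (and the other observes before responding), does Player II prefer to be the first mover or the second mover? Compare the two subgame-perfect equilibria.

If Player I leads: Player II's best replies are A→c1, B→c2, C→c2, D→c2, E→c3; Player I's induced payoffs -3, 5, 4, 3, 4; outcome (B, c2), payoffs (5, 9).
If Player II leads: Player I's best replies are c1→E, c2→A, c3→E; Player II's induced payoffs 0, 2, 6; outcome (E, c3), payoffs (4, 6).
Player II gets 6 moving first and 9 moving second, so Player II prefers to move second.

second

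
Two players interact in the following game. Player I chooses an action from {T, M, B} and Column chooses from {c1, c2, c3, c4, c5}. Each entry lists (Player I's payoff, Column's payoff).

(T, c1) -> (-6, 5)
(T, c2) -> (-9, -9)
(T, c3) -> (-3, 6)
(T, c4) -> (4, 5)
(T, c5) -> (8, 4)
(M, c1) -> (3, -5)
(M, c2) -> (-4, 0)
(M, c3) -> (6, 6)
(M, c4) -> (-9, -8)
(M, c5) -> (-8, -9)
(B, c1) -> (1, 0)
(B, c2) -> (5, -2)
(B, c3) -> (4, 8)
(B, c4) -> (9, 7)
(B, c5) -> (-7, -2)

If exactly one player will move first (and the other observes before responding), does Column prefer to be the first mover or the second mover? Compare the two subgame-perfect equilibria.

first

If Player I leads: Column's best replies are T→c3, M→c3, B→c3; Player I's induced payoffs -3, 6, 4; outcome (M, c3), payoffs (6, 6).
If Column leads: Player I's best replies are c1→M, c2→B, c3→M, c4→B, c5→T; Column's induced payoffs -5, -2, 6, 7, 4; outcome (B, c4), payoffs (9, 7).
Column gets 7 moving first and 6 moving second, so Column prefers to move first.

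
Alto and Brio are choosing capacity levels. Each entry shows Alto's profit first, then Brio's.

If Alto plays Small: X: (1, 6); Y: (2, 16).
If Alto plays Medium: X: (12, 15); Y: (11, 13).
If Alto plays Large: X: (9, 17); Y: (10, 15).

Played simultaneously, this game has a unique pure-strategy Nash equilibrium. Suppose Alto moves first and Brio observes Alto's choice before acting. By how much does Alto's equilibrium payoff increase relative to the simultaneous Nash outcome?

0

Work backward from Brio's decision.
- Small: Brio compares 6, 16 and picks Y; Alto would get 2.
- Medium: Brio compares 15, 13 and picks X; Alto would get 12.
- Large: Brio compares 17, 15 and picks X; Alto would get 9.
Alto's induced payoffs are 2, 12, 9, so Alto commits to Medium. Subgame-perfect outcome: (Medium, X) with payoffs (12, 15).
Now find the simultaneous Nash equilibrium.
Alto's best replies: X→Medium; Y→Medium.
Brio's best replies: Small→Y; Medium→X; Large→X.
The unique mutual best reply is (Medium, X), giving (12, 15).
Alto's commitment gain: 12 − 12 = 0.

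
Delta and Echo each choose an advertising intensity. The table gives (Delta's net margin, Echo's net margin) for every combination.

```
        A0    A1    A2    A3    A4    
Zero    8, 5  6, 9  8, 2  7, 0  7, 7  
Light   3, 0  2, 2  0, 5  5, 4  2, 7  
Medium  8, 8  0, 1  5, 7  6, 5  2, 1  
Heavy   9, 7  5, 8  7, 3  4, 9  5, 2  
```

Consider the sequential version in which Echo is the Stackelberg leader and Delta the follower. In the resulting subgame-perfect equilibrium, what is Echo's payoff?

Backward induction with Echo moving first.
- A0: Delta compares 8, 3, 8, 9 and picks Heavy; Echo would get 7.
- A1: Delta compares 6, 2, 0, 5 and picks Zero; Echo would get 9.
- A2: Delta compares 8, 0, 5, 7 and picks Zero; Echo would get 2.
- A3: Delta compares 7, 5, 6, 4 and picks Zero; Echo would get 0.
- A4: Delta compares 7, 2, 2, 5 and picks Zero; Echo would get 7.
Echo's induced payoffs are 7, 9, 2, 0, 7, so Echo commits to A1. Subgame-perfect outcome: (Zero, A1) with payoffs (6, 9).

9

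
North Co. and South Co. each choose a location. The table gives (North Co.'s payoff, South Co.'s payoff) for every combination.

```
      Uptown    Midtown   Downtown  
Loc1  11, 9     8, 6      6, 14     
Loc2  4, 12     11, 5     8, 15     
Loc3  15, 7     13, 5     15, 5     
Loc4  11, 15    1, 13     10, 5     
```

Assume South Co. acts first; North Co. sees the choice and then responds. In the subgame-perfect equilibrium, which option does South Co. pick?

Uptown

Backward induction with South Co. moving first.
- Uptown → North Co. plays Loc3 (best of 11, 4, 15, 11); South Co. gets 7.
- Midtown → North Co. plays Loc3 (best of 8, 11, 13, 1); South Co. gets 5.
- Downtown → North Co. plays Loc3 (best of 6, 8, 15, 10); South Co. gets 5.
Among 7, 5, 5, the best is 7 at Uptown. Subgame-perfect outcome: (Loc3, Uptown) with payoffs (15, 7).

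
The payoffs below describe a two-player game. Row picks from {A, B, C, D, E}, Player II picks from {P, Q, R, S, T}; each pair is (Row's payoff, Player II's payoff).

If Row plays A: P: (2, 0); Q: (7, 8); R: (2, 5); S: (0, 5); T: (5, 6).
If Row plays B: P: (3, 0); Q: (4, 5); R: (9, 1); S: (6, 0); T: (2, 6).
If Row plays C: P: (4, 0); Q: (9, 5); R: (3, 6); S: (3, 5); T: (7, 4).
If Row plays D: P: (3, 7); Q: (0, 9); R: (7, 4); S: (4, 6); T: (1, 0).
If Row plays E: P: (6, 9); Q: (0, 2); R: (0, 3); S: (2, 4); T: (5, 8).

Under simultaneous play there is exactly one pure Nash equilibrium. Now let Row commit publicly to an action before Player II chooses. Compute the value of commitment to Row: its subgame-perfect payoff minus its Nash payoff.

Player II best-responds to each possible Row move:
- A → Player II plays Q (best of 0, 8, 5, 5, 6); Row gets 7.
- B → Player II plays T (best of 0, 5, 1, 0, 6); Row gets 2.
- C → Player II plays R (best of 0, 5, 6, 5, 4); Row gets 3.
- D → Player II plays Q (best of 7, 9, 4, 6, 0); Row gets 0.
- E → Player II plays P (best of 9, 2, 3, 4, 8); Row gets 6.
Among 7, 2, 3, 0, 6, the best is 7 at A. Subgame-perfect outcome: (A, Q) with payoffs (7, 8).
Under simultaneous play:
Row's best replies: P→E; Q→C; R→B; S→B; T→C.
Player II's best replies: A→Q; B→T; C→R; D→Q; E→P.
The unique mutual best reply is (E, P), giving (6, 9).
Row's commitment gain: 7 − 6 = 1.

1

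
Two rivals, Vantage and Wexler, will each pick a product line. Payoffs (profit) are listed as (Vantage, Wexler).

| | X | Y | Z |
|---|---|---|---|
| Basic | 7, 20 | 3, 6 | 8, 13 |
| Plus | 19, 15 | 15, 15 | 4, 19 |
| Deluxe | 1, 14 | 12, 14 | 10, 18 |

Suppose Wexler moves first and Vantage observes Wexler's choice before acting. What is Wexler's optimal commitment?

Z

Backward induction with Wexler moving first.
- X: Vantage compares 7, 19, 1 and picks Plus; Wexler would get 15.
- Y: Vantage compares 3, 15, 12 and picks Plus; Wexler would get 15.
- Z: Vantage compares 8, 4, 10 and picks Deluxe; Wexler would get 18.
Maximizing over 15, 15, 18, Wexler chooses Z. Subgame-perfect outcome: (Deluxe, Z) with payoffs (10, 18).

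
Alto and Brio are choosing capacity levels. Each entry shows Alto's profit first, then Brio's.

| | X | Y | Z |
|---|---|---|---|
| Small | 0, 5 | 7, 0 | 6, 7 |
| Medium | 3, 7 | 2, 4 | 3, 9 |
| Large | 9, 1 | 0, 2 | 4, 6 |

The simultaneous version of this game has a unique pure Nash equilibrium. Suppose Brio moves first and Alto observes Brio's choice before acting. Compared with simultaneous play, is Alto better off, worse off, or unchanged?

unchanged

Solve by backward induction (Brio leads).
- X → Alto plays Large (best of 0, 3, 9); Brio gets 1.
- Y → Alto plays Small (best of 7, 2, 0); Brio gets 0.
- Z → Alto plays Small (best of 6, 3, 4); Brio gets 7.
Brio's induced payoffs are 1, 0, 7, so Brio commits to Z. Subgame-perfect outcome: (Small, Z) with payoffs (6, 7).
Under simultaneous play:
Alto's best replies: X→Large; Y→Small; Z→Small.
Brio's best replies: Small→Z; Medium→Z; Large→Z.
The unique mutual best reply is (Small, Z), giving (6, 7).
Alto earns 6 sequentially versus 6 at the Nash outcome: unchanged.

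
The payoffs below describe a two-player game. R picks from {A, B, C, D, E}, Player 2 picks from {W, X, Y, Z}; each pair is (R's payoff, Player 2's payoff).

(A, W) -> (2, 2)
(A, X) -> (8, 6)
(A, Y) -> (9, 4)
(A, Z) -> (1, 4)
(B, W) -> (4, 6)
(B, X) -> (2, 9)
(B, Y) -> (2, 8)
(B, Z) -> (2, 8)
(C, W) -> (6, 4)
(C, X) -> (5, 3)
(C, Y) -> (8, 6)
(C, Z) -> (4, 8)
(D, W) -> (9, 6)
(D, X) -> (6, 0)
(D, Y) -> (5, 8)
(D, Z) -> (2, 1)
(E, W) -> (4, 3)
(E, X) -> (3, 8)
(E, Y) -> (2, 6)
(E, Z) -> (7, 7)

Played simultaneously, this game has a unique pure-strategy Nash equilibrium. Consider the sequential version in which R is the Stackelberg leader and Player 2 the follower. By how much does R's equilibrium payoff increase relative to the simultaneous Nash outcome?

Work backward from Player 2's decision.
- A: BR = X, leader payoff 8.
- B: BR = X, leader payoff 2.
- C: BR = Z, leader payoff 4.
- D: BR = Y, leader payoff 5.
- E: BR = X, leader payoff 3.
Among 8, 2, 4, 5, 3, the best is 8 at A. Subgame-perfect outcome: (A, X) with payoffs (8, 6).
For the simultaneous game, intersect best replies.
R's best replies: W→D; X→A; Y→A; Z→E.
Player 2's best replies: A→X; B→X; C→Z; D→Y; E→X.
Only (A, X) has each player best-responding; Nash payoffs (8, 6).
R's commitment gain: 8 − 8 = 0.

0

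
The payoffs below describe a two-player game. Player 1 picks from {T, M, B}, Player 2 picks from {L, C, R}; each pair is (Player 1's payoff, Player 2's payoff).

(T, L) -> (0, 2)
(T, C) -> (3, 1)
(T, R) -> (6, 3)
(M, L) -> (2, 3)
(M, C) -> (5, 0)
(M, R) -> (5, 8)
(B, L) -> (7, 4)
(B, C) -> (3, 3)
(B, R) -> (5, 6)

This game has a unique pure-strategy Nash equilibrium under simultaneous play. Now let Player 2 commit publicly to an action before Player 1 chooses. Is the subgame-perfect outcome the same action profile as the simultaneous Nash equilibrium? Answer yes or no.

no

Work backward from Player 1's decision.
- L: Player 1 compares 0, 2, 7 and picks B; Player 2 would get 4.
- C: Player 1 compares 3, 5, 3 and picks M; Player 2 would get 0.
- R: Player 1 compares 6, 5, 5 and picks T; Player 2 would get 3.
Among 4, 0, 3, the best is 4 at L. Subgame-perfect outcome: (B, L) with payoffs (7, 4).
Now find the simultaneous Nash equilibrium.
Player 1's best replies: L→B; C→M; R→T.
Player 2's best replies: T→R; M→R; B→R.
The unique mutual best reply is (T, R), giving (6, 3).
Sequential outcome (B, L) differs from the Nash profile (T, R).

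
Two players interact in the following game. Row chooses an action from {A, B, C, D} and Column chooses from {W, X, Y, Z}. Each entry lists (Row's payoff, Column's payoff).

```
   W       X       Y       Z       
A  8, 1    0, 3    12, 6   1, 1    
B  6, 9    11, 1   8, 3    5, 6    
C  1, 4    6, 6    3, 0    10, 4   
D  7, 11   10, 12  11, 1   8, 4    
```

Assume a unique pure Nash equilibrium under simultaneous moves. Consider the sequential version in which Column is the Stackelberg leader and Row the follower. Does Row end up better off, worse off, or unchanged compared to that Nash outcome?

unchanged

Work backward from Row's decision.
- W: BR = A, leader payoff 1.
- X: BR = B, leader payoff 1.
- Y: BR = A, leader payoff 6.
- Z: BR = C, leader payoff 4.
Maximizing over 1, 1, 6, 4, Column chooses Y. Subgame-perfect outcome: (A, Y) with payoffs (12, 6).
Now find the simultaneous Nash equilibrium.
Row's best replies: W→A; X→B; Y→A; Z→C.
Column's best replies: A→Y; B→W; C→X; D→X.
Only (A, Y) has each player best-responding; Nash payoffs (12, 6).
Row earns 12 sequentially versus 12 at the Nash outcome: unchanged.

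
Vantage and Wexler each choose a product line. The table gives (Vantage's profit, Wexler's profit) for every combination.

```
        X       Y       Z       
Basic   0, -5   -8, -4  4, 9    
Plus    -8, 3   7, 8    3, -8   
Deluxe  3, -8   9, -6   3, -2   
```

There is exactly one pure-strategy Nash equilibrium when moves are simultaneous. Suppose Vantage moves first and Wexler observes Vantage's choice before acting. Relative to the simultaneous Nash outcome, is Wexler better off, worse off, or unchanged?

Solve by backward induction (Vantage leads).
- Basic → Wexler plays Z (best of -5, -4, 9); Vantage gets 4.
- Plus → Wexler plays Y (best of 3, 8, -8); Vantage gets 7.
- Deluxe → Wexler plays Z (best of -8, -6, -2); Vantage gets 3.
Vantage's induced payoffs are 4, 7, 3, so Vantage commits to Plus. Subgame-perfect outcome: (Plus, Y) with payoffs (7, 8).
Now find the simultaneous Nash equilibrium.
Vantage's best replies: X→Deluxe; Y→Deluxe; Z→Basic.
Wexler's best replies: Basic→Z; Plus→Y; Deluxe→Z.
The unique mutual best reply is (Basic, Z), giving (4, 9).
Wexler earns 8 sequentially versus 9 at the Nash outcome: worse off.

worse off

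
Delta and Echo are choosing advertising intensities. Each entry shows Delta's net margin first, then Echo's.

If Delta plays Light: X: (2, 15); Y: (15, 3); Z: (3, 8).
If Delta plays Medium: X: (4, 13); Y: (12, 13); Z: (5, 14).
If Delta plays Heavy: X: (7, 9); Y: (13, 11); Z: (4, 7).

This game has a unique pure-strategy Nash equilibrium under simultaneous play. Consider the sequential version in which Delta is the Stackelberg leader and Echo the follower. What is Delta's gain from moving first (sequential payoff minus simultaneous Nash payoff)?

Echo best-responds to each possible Delta move:
- Light: BR = X, leader payoff 2.
- Medium: BR = Z, leader payoff 5.
- Heavy: BR = Y, leader payoff 13.
Delta's induced payoffs are 2, 5, 13, so Delta commits to Heavy. Subgame-perfect outcome: (Heavy, Y) with payoffs (13, 11).
For the simultaneous game, intersect best replies.
Delta's best replies: X→Heavy; Y→Light; Z→Medium.
Echo's best replies: Light→X; Medium→Z; Heavy→Y.
Only (Medium, Z) has each player best-responding; Nash payoffs (5, 14).
Delta's commitment gain: 13 − 5 = 8.

8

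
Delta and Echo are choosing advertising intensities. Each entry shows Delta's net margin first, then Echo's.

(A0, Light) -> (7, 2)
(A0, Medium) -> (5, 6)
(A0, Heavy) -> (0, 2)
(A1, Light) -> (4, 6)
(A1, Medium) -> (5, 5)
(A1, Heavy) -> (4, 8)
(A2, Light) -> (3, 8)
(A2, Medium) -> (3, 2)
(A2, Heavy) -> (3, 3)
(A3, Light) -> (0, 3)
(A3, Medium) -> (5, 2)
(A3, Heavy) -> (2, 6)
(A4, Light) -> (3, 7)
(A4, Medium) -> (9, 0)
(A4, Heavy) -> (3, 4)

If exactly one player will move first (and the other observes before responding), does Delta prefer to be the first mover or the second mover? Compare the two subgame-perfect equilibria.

If Delta leads: Echo's best replies are A0→Medium, A1→Heavy, A2→Light, A3→Heavy, A4→Light; Delta's induced payoffs 5, 4, 3, 2, 3; outcome (A0, Medium), payoffs (5, 6).
If Echo leads: Delta's best replies are Light→A0, Medium→A4, Heavy→A1; Echo's induced payoffs 2, 0, 8; outcome (A1, Heavy), payoffs (4, 8).
Delta gets 5 moving first and 4 moving second, so Delta prefers to move first.

first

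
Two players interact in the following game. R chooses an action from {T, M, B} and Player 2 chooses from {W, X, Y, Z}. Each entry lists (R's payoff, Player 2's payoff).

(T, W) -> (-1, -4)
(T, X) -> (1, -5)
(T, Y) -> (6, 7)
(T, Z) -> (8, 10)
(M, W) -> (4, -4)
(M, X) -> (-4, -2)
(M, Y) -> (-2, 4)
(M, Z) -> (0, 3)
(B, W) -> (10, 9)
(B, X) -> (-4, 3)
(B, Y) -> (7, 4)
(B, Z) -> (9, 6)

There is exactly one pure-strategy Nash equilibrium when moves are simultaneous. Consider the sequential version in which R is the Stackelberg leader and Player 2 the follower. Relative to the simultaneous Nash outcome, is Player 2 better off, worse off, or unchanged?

Solve by backward induction (R leads).
- T: BR = Z, leader payoff 8.
- M: BR = Y, leader payoff -2.
- B: BR = W, leader payoff 10.
R's induced payoffs are 8, -2, 10, so R commits to B. Subgame-perfect outcome: (B, W) with payoffs (10, 9).
Now find the simultaneous Nash equilibrium.
R's best replies: W→B; X→T; Y→B; Z→B.
Player 2's best replies: T→Z; M→Y; B→W.
The unique mutual best reply is (B, W), giving (10, 9).
Player 2 earns 9 sequentially versus 9 at the Nash outcome: unchanged.

unchanged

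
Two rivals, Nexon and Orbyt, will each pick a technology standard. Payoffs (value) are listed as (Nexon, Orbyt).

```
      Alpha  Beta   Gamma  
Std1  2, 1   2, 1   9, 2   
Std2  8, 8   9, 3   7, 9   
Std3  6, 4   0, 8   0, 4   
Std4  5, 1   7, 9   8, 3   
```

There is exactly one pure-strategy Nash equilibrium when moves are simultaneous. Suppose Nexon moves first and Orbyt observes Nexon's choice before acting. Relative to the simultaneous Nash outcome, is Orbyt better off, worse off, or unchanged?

unchanged

Work backward from Orbyt's decision.
- Std1 → Orbyt plays Gamma (best of 1, 1, 2); Nexon gets 9.
- Std2 → Orbyt plays Gamma (best of 8, 3, 9); Nexon gets 7.
- Std3 → Orbyt plays Beta (best of 4, 8, 4); Nexon gets 0.
- Std4 → Orbyt plays Beta (best of 1, 9, 3); Nexon gets 7.
Among 9, 7, 0, 7, the best is 9 at Std1. Subgame-perfect outcome: (Std1, Gamma) with payoffs (9, 2).
For the simultaneous game, intersect best replies.
Nexon's best replies: Alpha→Std2; Beta→Std2; Gamma→Std1.
Orbyt's best replies: Std1→Gamma; Std2→Gamma; Std3→Beta; Std4→Beta.
Only (Std1, Gamma) has each player best-responding; Nash payoffs (9, 2).
Orbyt earns 2 sequentially versus 2 at the Nash outcome: unchanged.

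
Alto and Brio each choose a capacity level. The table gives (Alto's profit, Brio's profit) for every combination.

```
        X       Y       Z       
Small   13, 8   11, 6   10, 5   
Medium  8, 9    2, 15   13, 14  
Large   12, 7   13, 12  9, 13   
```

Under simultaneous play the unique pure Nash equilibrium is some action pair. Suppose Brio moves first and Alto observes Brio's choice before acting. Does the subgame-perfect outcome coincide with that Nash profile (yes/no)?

Alto best-responds to each possible Brio move:
- X: Alto compares 13, 8, 12 and picks Small; Brio would get 8.
- Y: Alto compares 11, 2, 13 and picks Large; Brio would get 12.
- Z: Alto compares 10, 13, 9 and picks Medium; Brio would get 14.
Brio's induced payoffs are 8, 12, 14, so Brio commits to Z. Subgame-perfect outcome: (Medium, Z) with payoffs (13, 14).
Under simultaneous play:
Alto's best replies: X→Small; Y→Large; Z→Medium.
Brio's best replies: Small→X; Medium→Y; Large→Z.
Only (Small, X) has each player best-responding; Nash payoffs (13, 8).
Sequential outcome (Medium, Z) differs from the Nash profile (Small, X).

no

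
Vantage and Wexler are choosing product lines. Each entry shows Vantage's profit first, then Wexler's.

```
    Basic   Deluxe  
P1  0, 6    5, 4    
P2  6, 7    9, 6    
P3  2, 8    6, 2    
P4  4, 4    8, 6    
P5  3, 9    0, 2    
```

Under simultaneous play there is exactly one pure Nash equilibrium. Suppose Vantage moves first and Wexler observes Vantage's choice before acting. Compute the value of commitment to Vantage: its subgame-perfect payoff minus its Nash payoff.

2

Work backward from Wexler's decision.
- P1 → Wexler plays Basic (best of 6, 4); Vantage gets 0.
- P2 → Wexler plays Basic (best of 7, 6); Vantage gets 6.
- P3 → Wexler plays Basic (best of 8, 2); Vantage gets 2.
- P4 → Wexler plays Deluxe (best of 4, 6); Vantage gets 8.
- P5 → Wexler plays Basic (best of 9, 2); Vantage gets 3.
Vantage's induced payoffs are 0, 6, 2, 8, 3, so Vantage commits to P4. Subgame-perfect outcome: (P4, Deluxe) with payoffs (8, 6).
Now find the simultaneous Nash equilibrium.
Vantage's best replies: Basic→P2; Deluxe→P2.
Wexler's best replies: P1→Basic; P2→Basic; P3→Basic; P4→Deluxe; P5→Basic.
Only (P2, Basic) has each player best-responding; Nash payoffs (6, 7).
Vantage's commitment gain: 8 − 6 = 2.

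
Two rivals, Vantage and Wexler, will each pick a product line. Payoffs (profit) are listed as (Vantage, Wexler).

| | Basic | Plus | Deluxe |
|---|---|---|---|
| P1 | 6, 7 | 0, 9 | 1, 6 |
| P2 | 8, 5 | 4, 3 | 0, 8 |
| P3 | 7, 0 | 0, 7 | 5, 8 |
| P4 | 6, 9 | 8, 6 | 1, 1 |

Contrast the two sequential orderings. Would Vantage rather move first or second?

If Vantage leads: Wexler's best replies are P1→Plus, P2→Deluxe, P3→Deluxe, P4→Basic; Vantage's induced payoffs 0, 0, 5, 6; outcome (P4, Basic), payoffs (6, 9).
If Wexler leads: Vantage's best replies are Basic→P2, Plus→P4, Deluxe→P3; Wexler's induced payoffs 5, 6, 8; outcome (P3, Deluxe), payoffs (5, 8).
Vantage gets 6 moving first and 5 moving second, so Vantage prefers to move first.

first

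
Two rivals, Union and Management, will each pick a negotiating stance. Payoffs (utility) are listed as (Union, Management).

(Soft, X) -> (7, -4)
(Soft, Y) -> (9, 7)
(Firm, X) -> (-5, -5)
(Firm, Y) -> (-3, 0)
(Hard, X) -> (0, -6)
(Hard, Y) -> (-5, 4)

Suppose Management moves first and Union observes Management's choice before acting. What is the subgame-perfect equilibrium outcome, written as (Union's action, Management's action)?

(Soft, Y)

Union best-responds to each possible Management move:
- X: BR = Soft, leader payoff -4.
- Y: BR = Soft, leader payoff 7.
Among -4, 7, the best is 7 at Y. Subgame-perfect outcome: (Soft, Y) with payoffs (9, 7).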